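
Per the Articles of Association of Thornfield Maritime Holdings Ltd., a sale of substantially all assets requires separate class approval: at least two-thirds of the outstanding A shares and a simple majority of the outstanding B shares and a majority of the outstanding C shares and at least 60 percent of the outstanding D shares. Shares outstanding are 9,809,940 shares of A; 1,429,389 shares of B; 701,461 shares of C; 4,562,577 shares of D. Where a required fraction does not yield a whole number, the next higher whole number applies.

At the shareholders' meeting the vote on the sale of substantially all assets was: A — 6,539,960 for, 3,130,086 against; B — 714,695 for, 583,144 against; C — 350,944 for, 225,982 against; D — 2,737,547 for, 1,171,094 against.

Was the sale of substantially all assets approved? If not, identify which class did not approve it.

Approved — every class gave the required vote.

A: 2/3 of 9809940 = 6539960; 6,539,960 required, 6,539,960 in favor — approved.
B: a majority of 1429389 is 714695; 714,695 required, 714,695 in favor — approved.
C: a majority of 701461 is 350731; 350,731 required, 350,944 in favor — approved.
D: 3/5 of 4562577 = 2737546.20, rounded up to 2737547; 2,737,547 required, 2,737,547 in favor — approved.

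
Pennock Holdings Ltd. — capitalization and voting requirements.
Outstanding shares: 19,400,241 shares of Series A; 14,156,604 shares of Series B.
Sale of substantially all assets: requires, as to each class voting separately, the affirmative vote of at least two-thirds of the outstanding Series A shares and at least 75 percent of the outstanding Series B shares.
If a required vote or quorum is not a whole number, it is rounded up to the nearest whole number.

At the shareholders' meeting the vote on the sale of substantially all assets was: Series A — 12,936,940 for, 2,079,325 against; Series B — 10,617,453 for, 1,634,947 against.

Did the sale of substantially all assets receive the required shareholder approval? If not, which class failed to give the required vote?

Approved — every class gave the required vote.

Series A: 2/3 of 19400241 = 12933494; 12,933,494 required, 12,936,940 in favor — approved.
Series B: 3/4 of 14156604 = 10617453; 10,617,453 required, 10,617,453 in favor — approved.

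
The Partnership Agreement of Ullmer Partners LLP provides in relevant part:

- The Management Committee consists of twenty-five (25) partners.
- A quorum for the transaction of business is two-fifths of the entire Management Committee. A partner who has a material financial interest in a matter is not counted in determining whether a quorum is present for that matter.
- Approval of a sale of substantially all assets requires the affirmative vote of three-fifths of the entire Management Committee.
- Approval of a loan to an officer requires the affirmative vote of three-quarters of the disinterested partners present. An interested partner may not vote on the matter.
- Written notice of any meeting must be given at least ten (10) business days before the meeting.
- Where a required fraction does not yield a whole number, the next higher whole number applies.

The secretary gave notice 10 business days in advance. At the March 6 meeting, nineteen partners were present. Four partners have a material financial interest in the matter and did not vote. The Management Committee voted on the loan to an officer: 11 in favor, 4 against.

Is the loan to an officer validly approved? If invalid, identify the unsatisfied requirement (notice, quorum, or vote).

Notice: 10 business days given; 10 required (10 ≥ 10). Satisfied.
Quorum: 19 present, but the 4 interested partners do not count, leaving 15. Quorum is 10. Satisfied.
Vote: the loan to an officer requires three-fourths of the disinterested partners present (19 − 4 = 15). 3/4 of 15 = 11.25, rounded up to 12, so 12 affirmative votes are needed; 11 voted in favor. Not satisfied.

Invalid — vote requirement not satisfied.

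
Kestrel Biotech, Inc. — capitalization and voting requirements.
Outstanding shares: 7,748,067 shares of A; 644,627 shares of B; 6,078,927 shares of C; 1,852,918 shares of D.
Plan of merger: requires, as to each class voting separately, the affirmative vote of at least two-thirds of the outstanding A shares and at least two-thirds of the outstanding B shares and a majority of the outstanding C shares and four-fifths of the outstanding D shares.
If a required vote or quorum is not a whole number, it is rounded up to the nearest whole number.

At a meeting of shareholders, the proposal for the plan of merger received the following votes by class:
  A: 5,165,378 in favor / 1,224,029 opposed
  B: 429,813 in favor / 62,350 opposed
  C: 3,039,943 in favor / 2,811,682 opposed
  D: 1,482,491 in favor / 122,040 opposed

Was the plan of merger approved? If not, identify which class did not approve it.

A: 2/3 of 7748067 = 5165378; 5,165,378 required, 5,165,378 in favor — approved.
B: 2/3 of 644627 = 429751.33, rounded up to 429752; 429,752 required, 429,813 in favor — approved.
C: a majority of 6078927 is 3039464; 3,039,464 required, 3,039,943 in favor — approved.
D: 4/5 of 1852918 = 1482334.40, rounded up to 1482335; 1,482,335 required, 1,482,491 in favor — approved.

Approved — every class gave the required vote.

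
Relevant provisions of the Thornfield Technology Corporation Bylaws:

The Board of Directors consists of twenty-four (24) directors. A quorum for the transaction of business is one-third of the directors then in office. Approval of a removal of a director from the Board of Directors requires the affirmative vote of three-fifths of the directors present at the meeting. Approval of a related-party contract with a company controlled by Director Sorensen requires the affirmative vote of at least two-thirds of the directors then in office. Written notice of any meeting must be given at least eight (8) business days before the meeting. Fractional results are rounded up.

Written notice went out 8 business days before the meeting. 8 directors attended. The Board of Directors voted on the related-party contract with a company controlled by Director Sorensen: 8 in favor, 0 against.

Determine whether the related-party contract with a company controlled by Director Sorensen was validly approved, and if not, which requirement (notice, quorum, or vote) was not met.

Notice: 8 business days given; 8 required (8 ≥ 8). Satisfied.
Quorum: 8 present; quorum is 8. Satisfied.
Vote: the related-party contract with a company controlled by Director Sorensen requires two-thirds of the directors then in office (24). 2/3 of 24 = 16, so 16 affirmative votes are needed; 8 voted in favor. Not satisfied.

Invalid — vote requirement not satisfied.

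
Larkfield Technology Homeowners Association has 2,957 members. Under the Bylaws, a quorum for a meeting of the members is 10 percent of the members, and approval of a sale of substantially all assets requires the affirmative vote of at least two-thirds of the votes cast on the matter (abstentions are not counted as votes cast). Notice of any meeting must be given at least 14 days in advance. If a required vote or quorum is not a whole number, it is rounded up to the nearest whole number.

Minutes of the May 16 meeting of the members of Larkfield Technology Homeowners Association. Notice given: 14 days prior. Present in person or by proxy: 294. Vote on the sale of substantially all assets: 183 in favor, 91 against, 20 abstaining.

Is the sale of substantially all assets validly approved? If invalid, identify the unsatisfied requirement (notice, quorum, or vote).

Invalid — quorum requirement not satisfied.

Notice: 14 days given; 14 required. Satisfied.
Quorum: 10% of 2,957 = 295.70, rounded up to 296; 294 present. Not satisfied.
Vote: requires two-thirds of the votes cast (294 − 20 abstaining = 274); 2/3 of 274 = 182.67, rounded up to 183, so 183 needed; 183 in favor. Satisfied.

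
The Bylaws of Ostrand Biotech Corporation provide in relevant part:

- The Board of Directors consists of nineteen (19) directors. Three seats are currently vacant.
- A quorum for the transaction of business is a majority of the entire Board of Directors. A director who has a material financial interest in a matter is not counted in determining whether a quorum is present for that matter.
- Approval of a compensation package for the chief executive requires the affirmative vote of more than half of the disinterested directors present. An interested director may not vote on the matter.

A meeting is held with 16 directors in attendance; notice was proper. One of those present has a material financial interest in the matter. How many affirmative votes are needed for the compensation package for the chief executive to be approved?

The compensation package for the chief executive requires a majority of the disinterested directors present (16 − 1 = 15).
A majority of 15 is 8.

8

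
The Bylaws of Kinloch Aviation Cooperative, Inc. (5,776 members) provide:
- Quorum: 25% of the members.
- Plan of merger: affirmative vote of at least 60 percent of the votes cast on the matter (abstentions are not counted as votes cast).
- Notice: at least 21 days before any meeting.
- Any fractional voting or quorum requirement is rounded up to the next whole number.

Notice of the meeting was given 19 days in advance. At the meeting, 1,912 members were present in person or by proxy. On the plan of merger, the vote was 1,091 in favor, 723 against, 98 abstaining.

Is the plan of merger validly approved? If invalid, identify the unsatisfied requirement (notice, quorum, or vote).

Notice: 19 days given; 21 required. Not satisfied.
Quorum: 25% of 5,776 = 1,444; 1,912 present. Satisfied.
Vote: requires three-fifths of the votes cast (1,912 − 98 abstaining = 1,814); 3/5 of 1814 = 1088.40, rounded up to 1089, so 1,089 needed; 1,091 in favor. Satisfied.

Invalid — notice requirement not satisfied.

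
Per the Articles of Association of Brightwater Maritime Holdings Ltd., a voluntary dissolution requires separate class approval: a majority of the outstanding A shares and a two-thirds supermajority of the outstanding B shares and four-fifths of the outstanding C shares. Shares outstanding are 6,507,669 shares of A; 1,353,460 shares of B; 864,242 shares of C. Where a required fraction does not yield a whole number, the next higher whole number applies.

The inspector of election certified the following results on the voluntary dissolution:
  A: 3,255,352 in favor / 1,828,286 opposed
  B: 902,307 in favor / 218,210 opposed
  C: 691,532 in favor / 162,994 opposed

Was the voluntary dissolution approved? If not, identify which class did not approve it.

A: a majority of 6507669 is 3253835; 3,253,835 required, 3,255,352 in favor — approved.
B: 2/3 of 1353460 = 902306.67, rounded up to 902307; 902,307 required, 902,307 in favor — approved.
C: 4/5 of 864242 = 691393.60, rounded up to 691394; 691,394 required, 691,532 in favor — approved.

Approved — every class gave the required vote.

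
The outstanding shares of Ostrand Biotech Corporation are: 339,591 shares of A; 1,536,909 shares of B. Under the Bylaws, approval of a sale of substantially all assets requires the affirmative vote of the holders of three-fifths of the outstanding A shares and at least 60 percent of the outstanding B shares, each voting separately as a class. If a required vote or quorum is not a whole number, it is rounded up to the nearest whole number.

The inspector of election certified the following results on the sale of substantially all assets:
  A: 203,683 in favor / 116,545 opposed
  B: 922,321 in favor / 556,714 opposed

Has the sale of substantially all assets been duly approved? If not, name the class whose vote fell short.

A: 3/5 of 339591 = 203754.60, rounded up to 203755; 203,755 required, 203,683 in favor — not approved.
B: 3/5 of 1536909 = 922145.40, rounded up to 922146; 922,146 required, 922,321 in favor — approved.

Not approved — the A shares did not give the required vote.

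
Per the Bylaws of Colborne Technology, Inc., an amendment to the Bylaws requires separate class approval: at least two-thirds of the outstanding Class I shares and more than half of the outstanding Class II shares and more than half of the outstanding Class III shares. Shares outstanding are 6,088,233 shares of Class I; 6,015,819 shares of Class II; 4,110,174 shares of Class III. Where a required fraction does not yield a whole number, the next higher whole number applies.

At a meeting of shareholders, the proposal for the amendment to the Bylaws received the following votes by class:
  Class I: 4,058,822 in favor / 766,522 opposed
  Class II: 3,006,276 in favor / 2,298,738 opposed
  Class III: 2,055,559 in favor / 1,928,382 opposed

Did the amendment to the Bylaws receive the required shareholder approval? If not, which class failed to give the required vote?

Class I: 2/3 of 6088233 = 4058822; 4,058,822 required, 4,058,822 in favor — approved.
Class II: a majority of 6015819 is 3007910; 3,007,910 required, 3,006,276 in favor — not approved.
Class III: a majority of 4110174 is 2055088; 2,055,088 required, 2,055,559 in favor — approved.

Not approved — the Class II shares did not give the required vote.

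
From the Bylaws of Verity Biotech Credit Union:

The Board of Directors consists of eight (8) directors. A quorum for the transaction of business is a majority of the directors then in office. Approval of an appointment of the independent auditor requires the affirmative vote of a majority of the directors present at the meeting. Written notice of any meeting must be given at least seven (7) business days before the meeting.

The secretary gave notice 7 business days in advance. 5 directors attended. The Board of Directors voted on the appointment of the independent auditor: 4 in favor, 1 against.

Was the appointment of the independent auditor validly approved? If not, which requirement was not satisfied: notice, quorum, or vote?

Notice: 7 business days given; 7 required (7 ≥ 7). Satisfied.
Quorum: 5 present; quorum is 5. Satisfied.
Vote: the appointment of the independent auditor requires a majority of the directors present (5). A majority of 5 is 3, so 3 affirmative votes are needed; 4 voted in favor. Satisfied.

Valid — all requirements satisfied.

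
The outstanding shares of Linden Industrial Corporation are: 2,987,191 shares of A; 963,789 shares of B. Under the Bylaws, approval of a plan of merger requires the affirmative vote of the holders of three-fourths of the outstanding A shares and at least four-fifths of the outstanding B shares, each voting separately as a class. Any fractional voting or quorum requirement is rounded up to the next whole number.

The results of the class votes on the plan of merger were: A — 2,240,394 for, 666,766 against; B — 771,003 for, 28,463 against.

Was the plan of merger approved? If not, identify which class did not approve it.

Not approved — the B shares did not give the required vote.

A: 3/4 of 2987191 = 2240393.25, rounded up to 2240394; 2,240,394 required, 2,240,394 in favor — approved.
B: 4/5 of 963789 = 771031.20, rounded up to 771032; 771,032 required, 771,003 in favor — not approved.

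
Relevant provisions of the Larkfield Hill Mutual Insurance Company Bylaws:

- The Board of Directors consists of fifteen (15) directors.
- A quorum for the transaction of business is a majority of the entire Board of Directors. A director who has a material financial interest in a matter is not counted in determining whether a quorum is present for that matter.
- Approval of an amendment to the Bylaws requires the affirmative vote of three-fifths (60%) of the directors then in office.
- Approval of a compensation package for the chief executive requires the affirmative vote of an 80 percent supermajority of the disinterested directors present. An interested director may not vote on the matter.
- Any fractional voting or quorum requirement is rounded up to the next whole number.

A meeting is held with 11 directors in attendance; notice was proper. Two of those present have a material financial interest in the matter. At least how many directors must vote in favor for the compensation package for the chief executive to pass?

The compensation package for the chief executive requires four-fifths of the disinterested directors present (11 − 2 = 9).
4/5 of 9 = 7.20, rounded up to 8.

8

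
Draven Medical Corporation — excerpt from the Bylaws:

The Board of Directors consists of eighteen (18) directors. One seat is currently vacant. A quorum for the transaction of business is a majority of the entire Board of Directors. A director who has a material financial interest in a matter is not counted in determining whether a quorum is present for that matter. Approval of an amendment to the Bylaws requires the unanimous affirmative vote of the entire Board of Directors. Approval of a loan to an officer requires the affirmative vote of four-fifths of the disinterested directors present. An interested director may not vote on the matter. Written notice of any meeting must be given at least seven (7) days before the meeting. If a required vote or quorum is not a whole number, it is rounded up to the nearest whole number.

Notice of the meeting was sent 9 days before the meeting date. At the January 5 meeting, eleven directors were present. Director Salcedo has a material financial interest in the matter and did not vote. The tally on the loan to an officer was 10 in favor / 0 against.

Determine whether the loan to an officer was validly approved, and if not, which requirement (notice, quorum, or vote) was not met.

Valid — all requirements satisfied.

Notice: 9 days given; 7 required (9 ≥ 7). Satisfied.
Quorum: 11 present, but the 1 interested director does not count, leaving 10. Quorum is 10. Satisfied.
Vote: the loan to an officer requires four-fifths of the disinterested directors present (11 − 1 = 10). 4/5 of 10 = 8, so 8 affirmative votes are needed; 10 voted in favor. Satisfied.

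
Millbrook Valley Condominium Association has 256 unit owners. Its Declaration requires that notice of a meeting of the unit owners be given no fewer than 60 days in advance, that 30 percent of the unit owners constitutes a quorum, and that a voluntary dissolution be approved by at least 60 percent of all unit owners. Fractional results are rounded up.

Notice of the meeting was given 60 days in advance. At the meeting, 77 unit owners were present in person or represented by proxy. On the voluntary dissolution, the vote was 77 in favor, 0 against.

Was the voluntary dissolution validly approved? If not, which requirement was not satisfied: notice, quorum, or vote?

Invalid — vote requirement not satisfied.

Notice: 60 days given; 60 required. Satisfied.
Quorum: 30% of 256 = 76.80, rounded up to 77; 77 present. Satisfied.
Vote: requires three-fifths of all unit owners (256); 3/5 of 256 = 153.60, rounded up to 154, so 154 needed; 77 in favor. Not satisfied.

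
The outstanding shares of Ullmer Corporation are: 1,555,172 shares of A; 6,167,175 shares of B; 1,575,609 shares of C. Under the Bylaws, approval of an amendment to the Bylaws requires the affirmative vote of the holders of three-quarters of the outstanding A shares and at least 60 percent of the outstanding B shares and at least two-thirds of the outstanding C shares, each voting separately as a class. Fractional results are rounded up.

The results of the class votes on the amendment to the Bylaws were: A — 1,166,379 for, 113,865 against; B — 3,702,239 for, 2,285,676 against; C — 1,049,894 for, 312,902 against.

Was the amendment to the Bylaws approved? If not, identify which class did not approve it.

Not approved — the C shares did not give the required vote.

A: 3/4 of 1555172 = 1166379; 1,166,379 required, 1,166,379 in favor — approved.
B: 3/5 of 6167175 = 3700305; 3,700,305 required, 3,702,239 in favor — approved.
C: 2/3 of 1575609 = 1050406; 1,050,406 required, 1,049,894 in favor — not approved.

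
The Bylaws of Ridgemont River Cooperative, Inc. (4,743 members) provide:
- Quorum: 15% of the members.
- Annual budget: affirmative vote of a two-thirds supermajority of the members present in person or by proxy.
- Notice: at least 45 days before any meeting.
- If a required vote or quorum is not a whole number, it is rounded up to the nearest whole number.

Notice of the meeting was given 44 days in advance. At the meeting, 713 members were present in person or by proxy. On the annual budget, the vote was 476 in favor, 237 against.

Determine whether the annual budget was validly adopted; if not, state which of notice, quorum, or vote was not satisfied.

Invalid — notice requirement not satisfied.

Notice: 44 days given; 45 required. Not satisfied.
Quorum: 15% of 4,743 = 711.45, rounded up to 712; 713 present. Satisfied.
Vote: requires two-thirds of those present (713); 2/3 of 713 = 475.33, rounded up to 476, so 476 needed; 476 in favor. Satisfied.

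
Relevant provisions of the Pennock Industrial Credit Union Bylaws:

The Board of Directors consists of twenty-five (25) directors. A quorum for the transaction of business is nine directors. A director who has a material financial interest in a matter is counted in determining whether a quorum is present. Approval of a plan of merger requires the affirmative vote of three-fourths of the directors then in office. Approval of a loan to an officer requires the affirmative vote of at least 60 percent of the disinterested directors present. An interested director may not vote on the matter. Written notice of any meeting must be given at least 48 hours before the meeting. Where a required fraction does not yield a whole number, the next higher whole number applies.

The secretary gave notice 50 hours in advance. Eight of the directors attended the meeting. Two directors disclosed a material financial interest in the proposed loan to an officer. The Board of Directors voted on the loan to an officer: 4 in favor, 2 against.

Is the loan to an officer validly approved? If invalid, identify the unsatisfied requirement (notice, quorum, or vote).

Invalid — quorum requirement not satisfied.

Notice: 50 hours given; 48 required (50 ≥ 48). Satisfied.
Quorum: 8 present (interested directors count toward quorum); quorum is 9. Not satisfied.
Vote: the loan to an officer requires three-fifths of the disinterested directors present (8 − 2 = 6). 3/5 of 6 = 3.60, rounded up to 4, so 4 affirmative votes are needed; 4 voted in favor. Satisfied. (Moot — without a quorum no business can be validly transacted.)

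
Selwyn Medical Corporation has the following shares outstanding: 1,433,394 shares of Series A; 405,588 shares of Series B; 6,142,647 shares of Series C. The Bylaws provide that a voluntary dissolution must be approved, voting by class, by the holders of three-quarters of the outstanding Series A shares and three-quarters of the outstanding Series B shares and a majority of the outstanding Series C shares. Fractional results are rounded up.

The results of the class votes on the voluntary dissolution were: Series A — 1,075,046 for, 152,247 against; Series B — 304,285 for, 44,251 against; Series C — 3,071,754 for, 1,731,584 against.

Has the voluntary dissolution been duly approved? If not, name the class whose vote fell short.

Series A: 3/4 of 1433394 = 1075045.50, rounded up to 1075046; 1,075,046 required, 1,075,046 in favor — approved.
Series B: 3/4 of 405588 = 304191; 304,191 required, 304,285 in favor — approved.
Series C: a majority of 6142647 is 3071324; 3,071,324 required, 3,071,754 in favor — approved.

Approved — every class gave the required vote.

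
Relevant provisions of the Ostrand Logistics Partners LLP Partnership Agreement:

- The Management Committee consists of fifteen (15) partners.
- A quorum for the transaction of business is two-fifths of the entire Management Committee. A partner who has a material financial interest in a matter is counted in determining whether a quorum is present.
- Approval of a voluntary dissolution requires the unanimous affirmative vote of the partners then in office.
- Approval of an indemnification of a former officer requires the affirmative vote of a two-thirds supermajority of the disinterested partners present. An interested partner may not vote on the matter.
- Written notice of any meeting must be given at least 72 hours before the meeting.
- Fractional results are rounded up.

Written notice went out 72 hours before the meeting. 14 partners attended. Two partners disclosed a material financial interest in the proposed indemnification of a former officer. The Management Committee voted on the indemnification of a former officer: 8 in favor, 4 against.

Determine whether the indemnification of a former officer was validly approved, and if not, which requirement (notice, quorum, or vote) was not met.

Valid — all requirements satisfied.

Notice: 72 hours given; 72 required (72 ≥ 72). Satisfied.
Quorum: 14 present (interested partners count toward quorum); quorum is 6. Satisfied.
Vote: the indemnification of a former officer requires two-thirds of the disinterested partners present (14 − 2 = 12). 2/3 of 12 = 8, so 8 affirmative votes are needed; 8 voted in favor. Satisfied.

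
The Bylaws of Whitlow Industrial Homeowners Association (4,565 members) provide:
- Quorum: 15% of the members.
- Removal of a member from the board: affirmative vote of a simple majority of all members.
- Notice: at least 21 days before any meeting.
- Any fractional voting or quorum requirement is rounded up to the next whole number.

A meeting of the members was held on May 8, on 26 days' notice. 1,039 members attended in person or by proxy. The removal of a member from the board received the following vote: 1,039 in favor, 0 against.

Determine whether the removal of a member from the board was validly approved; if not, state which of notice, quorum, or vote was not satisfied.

Notice: 26 days given; 21 required. Satisfied.
Quorum: 15% of 4,565 = 684.75, rounded up to 685; 1,039 present. Satisfied.
Vote: requires a majority of all members (4,565); a majority of 4565 is 2283, so 2,283 needed; 1,039 in favor. Not satisfied.

Invalid — vote requirement not satisfied.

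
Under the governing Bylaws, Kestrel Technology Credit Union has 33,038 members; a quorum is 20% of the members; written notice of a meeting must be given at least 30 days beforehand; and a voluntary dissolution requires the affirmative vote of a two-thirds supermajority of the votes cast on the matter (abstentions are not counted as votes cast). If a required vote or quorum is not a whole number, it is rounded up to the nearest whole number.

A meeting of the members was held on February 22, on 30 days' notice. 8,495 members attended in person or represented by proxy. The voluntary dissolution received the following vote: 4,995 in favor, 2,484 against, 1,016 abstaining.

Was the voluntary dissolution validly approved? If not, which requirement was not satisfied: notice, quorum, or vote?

Notice: 30 days given; 30 required. Satisfied.
Quorum: 20% of 33,038 = 6,607.60, rounded up to 6,608; 8,495 present. Satisfied.
Vote: requires two-thirds of the votes cast (8,495 − 1,016 abstaining = 7,479); 2/3 of 7479 = 4986, so 4,986 needed; 4,995 in favor. Satisfied.

Valid — all requirements satisfied.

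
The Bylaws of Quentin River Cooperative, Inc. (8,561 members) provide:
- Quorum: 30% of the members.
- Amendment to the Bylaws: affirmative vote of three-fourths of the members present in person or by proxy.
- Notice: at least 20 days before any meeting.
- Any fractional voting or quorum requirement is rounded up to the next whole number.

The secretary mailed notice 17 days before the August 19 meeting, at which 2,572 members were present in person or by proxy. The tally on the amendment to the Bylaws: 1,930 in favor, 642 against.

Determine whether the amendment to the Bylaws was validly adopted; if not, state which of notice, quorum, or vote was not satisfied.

Notice: 17 days given; 20 required. Not satisfied.
Quorum: 30% of 8,561 = 2,568.30, rounded up to 2,569; 2,572 present. Satisfied.
Vote: requires three-fourths of those present (2,572); 3/4 of 2572 = 1929, so 1,929 needed; 1,930 in favor. Satisfied.

Invalid — notice requirement not satisfied.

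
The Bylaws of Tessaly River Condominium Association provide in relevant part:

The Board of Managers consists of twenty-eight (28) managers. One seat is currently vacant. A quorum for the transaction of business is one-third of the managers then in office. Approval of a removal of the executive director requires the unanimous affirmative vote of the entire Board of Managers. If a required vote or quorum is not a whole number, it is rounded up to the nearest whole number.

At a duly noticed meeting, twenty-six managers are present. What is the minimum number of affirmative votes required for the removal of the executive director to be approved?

28

The removal of the executive director requires the unanimous vote of the entire Board of Managers (28).
Unanimous means all 28.
(Only 26 can vote, so the removal of the executive director cannot pass at this meeting, but the required vote is still 28.)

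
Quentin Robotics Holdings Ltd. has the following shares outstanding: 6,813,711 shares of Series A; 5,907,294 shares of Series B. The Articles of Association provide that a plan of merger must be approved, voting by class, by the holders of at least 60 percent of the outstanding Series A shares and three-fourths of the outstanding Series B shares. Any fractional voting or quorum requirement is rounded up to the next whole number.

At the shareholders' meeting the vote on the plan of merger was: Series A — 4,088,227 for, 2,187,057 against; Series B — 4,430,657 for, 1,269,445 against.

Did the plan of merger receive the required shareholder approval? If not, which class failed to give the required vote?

Approved — every class gave the required vote.

Series A: 3/5 of 6813711 = 4088226.60, rounded up to 4088227; 4,088,227 required, 4,088,227 in favor — approved.
Series B: 3/4 of 5907294 = 4430470.50, rounded up to 4430471; 4,430,471 required, 4,430,657 in favor — approved.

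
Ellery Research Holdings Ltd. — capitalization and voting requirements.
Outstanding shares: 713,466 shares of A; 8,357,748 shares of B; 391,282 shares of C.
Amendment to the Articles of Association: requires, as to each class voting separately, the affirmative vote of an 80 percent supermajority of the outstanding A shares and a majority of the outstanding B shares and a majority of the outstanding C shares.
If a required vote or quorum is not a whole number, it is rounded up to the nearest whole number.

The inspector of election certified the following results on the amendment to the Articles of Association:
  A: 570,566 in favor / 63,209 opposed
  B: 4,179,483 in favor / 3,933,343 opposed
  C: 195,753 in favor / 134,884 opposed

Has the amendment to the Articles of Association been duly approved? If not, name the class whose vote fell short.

Not approved — the A shares did not give the required vote.

A: 4/5 of 713466 = 570772.80, rounded up to 570773; 570,773 required, 570,566 in favor — not approved.
B: a majority of 8357748 is 4178875; 4,178,875 required, 4,179,483 in favor — approved.
C: a majority of 391282 is 195642; 195,642 required, 195,753 in favor — approved.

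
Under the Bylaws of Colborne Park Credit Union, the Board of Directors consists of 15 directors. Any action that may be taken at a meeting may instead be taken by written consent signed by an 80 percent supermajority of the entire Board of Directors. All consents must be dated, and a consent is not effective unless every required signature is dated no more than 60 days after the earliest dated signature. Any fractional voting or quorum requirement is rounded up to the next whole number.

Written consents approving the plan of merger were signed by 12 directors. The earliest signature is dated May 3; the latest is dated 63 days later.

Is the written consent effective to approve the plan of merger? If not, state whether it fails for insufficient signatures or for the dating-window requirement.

Not effective — dating-window requirement not satisfied.

Signatures required: an 80 percent supermajority of 15 — 4/5 of 15 = 12, so 12 needed; 12 signed. Sufficient.
Dating window: the latest signature is 63 days after the earliest; the limit is 60 days. Outside the window.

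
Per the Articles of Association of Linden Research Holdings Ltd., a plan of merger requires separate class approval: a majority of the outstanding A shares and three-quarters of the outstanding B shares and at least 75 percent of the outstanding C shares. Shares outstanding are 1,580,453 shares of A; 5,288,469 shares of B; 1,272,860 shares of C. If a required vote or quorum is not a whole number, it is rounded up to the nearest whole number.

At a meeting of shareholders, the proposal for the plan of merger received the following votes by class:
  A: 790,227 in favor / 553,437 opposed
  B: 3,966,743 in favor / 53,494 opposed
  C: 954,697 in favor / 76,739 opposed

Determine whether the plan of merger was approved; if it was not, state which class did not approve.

Approved — every class gave the required vote.

A: a majority of 1580453 is 790227; 790,227 required, 790,227 in favor — approved.
B: 3/4 of 5288469 = 3966351.75, rounded up to 3966352; 3,966,352 required, 3,966,743 in favor — approved.
C: 3/4 of 1272860 = 954645; 954,645 required, 954,697 in favor — approved.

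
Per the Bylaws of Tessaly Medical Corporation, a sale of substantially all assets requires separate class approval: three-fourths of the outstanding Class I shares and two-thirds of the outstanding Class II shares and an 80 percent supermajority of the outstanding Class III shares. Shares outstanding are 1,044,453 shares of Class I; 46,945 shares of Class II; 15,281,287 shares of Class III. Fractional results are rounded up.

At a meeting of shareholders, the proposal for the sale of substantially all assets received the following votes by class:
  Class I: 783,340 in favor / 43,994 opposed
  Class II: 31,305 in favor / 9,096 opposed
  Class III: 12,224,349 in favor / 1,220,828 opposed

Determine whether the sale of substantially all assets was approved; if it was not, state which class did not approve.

Not approved — the Class III shares did not give the required vote.

Class I: 3/4 of 1044453 = 783339.75, rounded up to 783340; 783,340 required, 783,340 in favor — approved.
Class II: 2/3 of 46945 = 31296.67, rounded up to 31297; 31,297 required, 31,305 in favor — approved.
Class III: 4/5 of 15281287 = 12225029.60, rounded up to 12225030; 12,225,030 required, 12,224,349 in favor — not approved.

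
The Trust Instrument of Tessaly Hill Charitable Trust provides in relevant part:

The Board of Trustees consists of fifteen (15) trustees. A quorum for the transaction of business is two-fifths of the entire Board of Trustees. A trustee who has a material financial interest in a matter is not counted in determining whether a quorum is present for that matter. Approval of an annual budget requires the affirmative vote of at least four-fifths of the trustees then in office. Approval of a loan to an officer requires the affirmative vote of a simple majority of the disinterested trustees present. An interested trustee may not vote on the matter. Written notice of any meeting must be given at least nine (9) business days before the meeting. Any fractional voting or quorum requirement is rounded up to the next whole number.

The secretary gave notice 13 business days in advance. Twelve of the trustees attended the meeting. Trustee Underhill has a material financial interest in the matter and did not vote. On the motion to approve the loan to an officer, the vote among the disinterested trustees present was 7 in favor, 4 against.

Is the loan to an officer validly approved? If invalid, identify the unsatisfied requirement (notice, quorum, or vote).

Notice: 13 business days given; 9 required (13 ≥ 9). Satisfied.
Quorum: 12 present, but the 1 interested trustee does not count, leaving 11. Quorum is 6. Satisfied.
Vote: the loan to an officer requires a majority of the disinterested trustees present (12 − 1 = 11). A majority of 11 is 6, so 6 affirmative votes are needed; 7 voted in favor. Satisfied.

Valid — all requirements satisfied.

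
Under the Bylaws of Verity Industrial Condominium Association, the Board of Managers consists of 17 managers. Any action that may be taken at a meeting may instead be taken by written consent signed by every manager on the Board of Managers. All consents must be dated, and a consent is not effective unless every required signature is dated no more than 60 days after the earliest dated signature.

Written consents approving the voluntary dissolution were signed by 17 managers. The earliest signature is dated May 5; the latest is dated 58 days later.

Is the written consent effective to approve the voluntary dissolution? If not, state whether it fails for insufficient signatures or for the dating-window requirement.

Signatures required: the unanimous vote of 17 — unanimous means all 17, so 17 needed; 17 signed. Sufficient.
Dating window: the latest signature is 58 days after the earliest; the limit is 60 days. Within the window.

Effective — both the signature and dating-window requirements are satisfied.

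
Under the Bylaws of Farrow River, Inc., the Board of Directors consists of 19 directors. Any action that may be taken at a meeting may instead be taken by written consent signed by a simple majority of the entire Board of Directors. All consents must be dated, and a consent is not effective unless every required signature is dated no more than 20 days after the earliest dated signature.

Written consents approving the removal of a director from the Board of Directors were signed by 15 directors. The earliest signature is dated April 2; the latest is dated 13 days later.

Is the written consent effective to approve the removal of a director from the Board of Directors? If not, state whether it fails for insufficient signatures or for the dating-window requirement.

Effective — both the signature and dating-window requirements are satisfied.

Signatures required: a simple majority of 19 — a majority of 19 is 10, so 10 needed; 15 signed. Sufficient.
Dating window: the latest signature is 13 days after the earliest; the limit is 20 days. Within the window.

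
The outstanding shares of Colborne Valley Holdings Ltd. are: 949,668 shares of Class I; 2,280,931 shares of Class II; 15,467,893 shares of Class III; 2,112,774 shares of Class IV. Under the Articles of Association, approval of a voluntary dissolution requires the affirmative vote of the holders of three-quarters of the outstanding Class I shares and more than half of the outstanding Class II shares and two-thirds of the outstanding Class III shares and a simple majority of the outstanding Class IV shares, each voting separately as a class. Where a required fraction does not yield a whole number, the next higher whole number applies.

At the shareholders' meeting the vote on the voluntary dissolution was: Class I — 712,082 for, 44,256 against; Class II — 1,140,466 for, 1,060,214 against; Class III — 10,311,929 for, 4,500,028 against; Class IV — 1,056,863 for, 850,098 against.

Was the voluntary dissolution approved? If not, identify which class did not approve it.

Not approved — the Class I shares did not give the required vote.

Class I: 3/4 of 949668 = 712251; 712,251 required, 712,082 in favor — not approved.
Class II: a majority of 2280931 is 1140466; 1,140,466 required, 1,140,466 in favor — approved.
Class III: 2/3 of 15467893 = 10311928.67, rounded up to 10311929; 10,311,929 required, 10,311,929 in favor — approved.
Class IV: a majority of 2112774 is 1056388; 1,056,388 required, 1,056,863 in favor — approved.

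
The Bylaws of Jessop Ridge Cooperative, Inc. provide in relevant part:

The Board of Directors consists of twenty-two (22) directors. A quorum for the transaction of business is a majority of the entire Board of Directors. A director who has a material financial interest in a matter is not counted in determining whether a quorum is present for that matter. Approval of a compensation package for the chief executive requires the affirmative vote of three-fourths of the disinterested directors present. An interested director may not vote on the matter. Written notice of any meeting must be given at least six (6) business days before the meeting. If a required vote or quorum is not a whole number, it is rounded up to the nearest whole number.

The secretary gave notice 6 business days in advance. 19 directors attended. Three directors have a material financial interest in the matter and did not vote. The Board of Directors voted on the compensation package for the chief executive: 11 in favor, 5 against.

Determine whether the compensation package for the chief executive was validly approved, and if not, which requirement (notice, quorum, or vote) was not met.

Notice: 6 business days given; 6 required (6 ≥ 6). Satisfied.
Quorum: 19 present, but the 3 interested directors do not count, leaving 16. Quorum is 12. Satisfied.
Vote: the compensation package for the chief executive requires three-fourths of the disinterested directors present (19 − 3 = 16). 3/4 of 16 = 12, so 12 affirmative votes are needed; 11 voted in favor. Not satisfied.

Invalid — vote requirement not satisfied.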